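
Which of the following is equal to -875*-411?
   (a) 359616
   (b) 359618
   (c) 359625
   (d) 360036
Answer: c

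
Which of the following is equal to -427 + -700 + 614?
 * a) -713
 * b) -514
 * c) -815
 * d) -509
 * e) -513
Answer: e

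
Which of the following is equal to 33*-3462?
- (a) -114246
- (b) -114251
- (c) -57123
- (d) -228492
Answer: a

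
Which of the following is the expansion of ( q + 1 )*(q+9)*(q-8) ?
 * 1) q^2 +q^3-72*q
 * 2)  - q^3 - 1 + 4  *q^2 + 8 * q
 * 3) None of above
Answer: 3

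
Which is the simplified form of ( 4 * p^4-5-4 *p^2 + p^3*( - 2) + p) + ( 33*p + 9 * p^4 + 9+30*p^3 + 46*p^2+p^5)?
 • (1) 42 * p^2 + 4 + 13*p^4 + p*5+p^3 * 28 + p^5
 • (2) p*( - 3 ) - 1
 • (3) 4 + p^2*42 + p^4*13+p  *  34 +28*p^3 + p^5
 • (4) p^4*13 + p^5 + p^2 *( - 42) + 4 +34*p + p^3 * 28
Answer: 3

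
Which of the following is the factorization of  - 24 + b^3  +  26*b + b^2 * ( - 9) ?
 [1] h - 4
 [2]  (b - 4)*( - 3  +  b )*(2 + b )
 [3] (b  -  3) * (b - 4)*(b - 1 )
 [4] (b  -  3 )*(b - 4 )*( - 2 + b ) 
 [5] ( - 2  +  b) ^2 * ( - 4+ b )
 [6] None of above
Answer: 4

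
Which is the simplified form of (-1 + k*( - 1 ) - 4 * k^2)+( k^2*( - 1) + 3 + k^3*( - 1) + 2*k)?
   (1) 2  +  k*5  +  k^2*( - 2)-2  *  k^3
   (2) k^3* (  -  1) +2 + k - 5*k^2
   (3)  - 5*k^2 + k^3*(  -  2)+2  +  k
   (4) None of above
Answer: 2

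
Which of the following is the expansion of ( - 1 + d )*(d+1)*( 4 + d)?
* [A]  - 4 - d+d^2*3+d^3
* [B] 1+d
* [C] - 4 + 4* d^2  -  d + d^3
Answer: C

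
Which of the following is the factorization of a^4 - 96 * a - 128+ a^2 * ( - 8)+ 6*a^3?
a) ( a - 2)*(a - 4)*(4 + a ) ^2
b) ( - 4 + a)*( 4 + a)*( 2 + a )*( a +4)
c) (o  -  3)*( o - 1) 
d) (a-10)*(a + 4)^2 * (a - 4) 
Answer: b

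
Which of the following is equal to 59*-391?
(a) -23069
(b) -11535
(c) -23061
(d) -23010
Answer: a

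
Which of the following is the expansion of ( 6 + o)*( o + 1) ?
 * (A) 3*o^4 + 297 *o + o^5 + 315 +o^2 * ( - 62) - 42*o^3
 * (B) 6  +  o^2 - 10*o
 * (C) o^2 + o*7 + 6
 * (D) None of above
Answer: C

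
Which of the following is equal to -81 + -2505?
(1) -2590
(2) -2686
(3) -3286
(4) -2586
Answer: 4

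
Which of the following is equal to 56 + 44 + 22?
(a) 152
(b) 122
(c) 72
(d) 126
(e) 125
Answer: b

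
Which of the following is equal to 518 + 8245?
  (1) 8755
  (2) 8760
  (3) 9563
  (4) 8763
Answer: 4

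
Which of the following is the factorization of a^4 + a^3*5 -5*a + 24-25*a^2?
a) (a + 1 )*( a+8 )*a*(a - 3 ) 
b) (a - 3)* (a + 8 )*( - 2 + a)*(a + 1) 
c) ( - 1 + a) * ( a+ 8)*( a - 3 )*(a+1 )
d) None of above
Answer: c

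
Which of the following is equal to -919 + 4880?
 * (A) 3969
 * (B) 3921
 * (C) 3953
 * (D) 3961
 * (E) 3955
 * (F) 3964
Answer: D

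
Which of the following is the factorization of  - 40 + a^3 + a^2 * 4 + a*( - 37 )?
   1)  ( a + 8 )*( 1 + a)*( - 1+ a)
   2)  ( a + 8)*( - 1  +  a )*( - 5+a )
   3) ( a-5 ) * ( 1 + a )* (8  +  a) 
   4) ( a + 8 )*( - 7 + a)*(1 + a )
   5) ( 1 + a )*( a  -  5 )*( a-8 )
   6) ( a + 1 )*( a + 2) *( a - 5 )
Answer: 3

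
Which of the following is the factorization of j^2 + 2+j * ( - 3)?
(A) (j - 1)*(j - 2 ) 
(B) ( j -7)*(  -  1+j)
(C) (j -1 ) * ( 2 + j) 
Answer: A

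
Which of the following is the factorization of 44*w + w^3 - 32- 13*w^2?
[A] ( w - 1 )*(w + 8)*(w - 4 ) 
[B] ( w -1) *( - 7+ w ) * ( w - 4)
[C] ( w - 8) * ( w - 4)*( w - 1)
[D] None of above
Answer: C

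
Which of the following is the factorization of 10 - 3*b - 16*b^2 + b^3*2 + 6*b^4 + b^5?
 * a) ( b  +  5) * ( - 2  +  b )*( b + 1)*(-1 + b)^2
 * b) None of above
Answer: b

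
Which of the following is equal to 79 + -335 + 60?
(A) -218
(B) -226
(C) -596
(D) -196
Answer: D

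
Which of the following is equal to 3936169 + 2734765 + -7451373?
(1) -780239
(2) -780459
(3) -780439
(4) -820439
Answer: 3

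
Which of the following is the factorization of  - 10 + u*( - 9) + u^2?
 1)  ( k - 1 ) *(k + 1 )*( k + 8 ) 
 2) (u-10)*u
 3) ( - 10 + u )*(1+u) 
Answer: 3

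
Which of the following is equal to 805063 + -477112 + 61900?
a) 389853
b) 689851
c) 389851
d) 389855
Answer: c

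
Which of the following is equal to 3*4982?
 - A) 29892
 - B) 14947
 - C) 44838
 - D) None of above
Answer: D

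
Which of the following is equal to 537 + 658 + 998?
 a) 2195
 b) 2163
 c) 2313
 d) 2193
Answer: d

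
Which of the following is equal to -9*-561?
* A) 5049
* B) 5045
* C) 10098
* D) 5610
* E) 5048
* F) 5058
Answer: A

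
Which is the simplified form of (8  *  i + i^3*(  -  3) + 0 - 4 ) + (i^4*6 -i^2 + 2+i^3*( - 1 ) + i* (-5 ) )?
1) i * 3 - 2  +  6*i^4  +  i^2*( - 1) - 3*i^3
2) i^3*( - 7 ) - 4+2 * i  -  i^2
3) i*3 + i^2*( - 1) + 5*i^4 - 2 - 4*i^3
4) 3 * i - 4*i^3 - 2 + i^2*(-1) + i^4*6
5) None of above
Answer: 4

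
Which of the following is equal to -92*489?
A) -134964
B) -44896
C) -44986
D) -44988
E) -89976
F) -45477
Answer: D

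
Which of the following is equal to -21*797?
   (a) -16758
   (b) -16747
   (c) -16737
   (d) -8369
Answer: c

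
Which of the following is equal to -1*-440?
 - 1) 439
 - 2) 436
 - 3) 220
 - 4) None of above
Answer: 4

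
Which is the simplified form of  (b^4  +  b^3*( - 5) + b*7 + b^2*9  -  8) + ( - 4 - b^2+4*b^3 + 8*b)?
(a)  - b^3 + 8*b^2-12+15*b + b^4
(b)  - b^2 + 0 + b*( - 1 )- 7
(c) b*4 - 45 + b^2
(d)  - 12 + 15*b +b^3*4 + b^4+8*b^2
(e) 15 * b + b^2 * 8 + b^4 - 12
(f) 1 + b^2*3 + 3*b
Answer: a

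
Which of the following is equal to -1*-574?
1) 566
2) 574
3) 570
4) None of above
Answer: 2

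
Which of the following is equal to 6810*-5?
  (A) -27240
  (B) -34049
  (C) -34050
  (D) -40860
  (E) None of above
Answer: C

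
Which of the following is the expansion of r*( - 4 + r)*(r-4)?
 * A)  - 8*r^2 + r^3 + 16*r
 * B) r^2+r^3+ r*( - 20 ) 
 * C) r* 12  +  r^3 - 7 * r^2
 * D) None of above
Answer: A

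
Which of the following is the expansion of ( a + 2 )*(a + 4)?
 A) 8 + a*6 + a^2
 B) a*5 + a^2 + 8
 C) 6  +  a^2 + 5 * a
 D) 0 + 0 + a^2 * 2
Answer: A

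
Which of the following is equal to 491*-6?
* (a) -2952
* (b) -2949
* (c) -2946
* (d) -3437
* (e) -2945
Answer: c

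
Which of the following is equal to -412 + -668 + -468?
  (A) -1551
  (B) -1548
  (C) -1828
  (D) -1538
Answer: B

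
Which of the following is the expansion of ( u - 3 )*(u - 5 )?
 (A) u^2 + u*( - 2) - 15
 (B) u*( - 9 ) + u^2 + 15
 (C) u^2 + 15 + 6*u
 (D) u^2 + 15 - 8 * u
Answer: D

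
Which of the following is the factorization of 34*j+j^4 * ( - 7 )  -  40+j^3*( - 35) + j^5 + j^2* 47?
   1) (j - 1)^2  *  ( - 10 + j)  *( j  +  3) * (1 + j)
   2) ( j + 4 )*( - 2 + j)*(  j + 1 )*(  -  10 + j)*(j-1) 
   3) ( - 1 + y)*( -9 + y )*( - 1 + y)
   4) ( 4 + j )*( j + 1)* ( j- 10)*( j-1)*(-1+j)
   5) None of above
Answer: 4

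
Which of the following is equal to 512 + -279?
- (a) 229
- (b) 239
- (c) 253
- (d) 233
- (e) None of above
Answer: d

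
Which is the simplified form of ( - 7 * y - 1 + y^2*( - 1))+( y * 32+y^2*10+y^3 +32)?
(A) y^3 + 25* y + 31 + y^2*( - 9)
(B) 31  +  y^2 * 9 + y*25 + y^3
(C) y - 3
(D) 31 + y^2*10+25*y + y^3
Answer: B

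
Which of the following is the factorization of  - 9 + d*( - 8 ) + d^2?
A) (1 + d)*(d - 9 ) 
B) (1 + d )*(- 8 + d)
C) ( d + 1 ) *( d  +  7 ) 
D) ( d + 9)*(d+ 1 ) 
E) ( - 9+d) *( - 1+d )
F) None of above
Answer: A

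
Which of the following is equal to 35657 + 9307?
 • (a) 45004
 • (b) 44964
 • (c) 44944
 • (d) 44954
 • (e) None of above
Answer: b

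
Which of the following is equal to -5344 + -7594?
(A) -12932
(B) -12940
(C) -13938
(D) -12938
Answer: D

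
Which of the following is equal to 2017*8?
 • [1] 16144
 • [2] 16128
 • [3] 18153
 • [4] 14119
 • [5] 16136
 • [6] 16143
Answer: 5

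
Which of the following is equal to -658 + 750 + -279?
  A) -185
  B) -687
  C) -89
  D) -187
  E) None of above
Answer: D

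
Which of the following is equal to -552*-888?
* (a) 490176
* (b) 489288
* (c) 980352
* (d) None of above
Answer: a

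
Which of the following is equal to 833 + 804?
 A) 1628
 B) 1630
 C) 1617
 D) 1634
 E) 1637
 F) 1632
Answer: E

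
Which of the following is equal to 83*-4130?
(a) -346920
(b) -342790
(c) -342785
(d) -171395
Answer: b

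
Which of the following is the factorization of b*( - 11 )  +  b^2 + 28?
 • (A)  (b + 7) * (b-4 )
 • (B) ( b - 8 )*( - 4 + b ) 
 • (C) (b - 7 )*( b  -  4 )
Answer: C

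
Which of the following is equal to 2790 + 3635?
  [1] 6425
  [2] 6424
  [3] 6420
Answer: 1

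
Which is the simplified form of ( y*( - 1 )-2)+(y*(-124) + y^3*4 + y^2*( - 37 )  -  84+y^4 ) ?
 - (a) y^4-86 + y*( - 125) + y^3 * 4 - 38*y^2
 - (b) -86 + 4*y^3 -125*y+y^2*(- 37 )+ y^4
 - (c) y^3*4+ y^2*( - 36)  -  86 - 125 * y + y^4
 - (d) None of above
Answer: b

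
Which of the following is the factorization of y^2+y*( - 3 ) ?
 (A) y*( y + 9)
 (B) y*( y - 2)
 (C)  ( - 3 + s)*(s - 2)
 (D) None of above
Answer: D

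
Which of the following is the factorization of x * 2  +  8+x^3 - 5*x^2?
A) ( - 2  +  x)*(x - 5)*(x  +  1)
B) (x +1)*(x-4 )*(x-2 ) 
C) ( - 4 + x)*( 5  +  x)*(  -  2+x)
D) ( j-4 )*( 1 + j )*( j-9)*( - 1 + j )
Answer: B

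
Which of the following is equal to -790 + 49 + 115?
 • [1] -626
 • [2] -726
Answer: 1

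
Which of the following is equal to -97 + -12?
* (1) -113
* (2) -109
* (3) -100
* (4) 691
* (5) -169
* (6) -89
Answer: 2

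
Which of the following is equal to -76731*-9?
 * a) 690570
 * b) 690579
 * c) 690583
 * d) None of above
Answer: b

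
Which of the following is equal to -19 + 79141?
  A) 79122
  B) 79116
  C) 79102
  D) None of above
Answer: A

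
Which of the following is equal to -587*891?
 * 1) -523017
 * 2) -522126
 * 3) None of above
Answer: 1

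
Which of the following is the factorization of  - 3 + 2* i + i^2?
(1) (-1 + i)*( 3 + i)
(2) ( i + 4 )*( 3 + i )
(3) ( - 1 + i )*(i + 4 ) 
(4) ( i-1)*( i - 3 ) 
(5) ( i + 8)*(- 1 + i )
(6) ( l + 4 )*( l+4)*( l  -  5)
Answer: 1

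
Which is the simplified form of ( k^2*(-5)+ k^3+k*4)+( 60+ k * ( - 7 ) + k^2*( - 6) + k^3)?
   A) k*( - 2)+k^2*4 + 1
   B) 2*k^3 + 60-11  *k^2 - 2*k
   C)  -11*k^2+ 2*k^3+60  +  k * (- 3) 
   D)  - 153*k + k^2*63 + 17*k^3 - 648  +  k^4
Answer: C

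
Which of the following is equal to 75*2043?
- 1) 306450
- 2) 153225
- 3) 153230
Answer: 2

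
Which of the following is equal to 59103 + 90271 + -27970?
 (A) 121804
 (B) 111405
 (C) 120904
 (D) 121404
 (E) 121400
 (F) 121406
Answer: D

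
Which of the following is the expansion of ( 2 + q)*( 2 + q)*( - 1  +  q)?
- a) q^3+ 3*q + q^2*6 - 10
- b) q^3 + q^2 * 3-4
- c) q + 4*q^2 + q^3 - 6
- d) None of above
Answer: b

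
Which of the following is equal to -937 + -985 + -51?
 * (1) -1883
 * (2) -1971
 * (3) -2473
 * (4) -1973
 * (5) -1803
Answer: 4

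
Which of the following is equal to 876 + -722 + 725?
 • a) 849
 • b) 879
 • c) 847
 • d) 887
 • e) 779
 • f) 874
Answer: b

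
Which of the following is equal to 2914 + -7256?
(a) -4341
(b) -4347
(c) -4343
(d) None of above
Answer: d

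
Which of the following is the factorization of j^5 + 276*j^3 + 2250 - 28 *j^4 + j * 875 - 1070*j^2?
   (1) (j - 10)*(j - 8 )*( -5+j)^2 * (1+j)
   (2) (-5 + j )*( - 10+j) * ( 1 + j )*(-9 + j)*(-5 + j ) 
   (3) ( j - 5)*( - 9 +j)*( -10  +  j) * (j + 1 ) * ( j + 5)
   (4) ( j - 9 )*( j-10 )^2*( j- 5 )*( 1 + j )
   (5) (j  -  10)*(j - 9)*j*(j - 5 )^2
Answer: 2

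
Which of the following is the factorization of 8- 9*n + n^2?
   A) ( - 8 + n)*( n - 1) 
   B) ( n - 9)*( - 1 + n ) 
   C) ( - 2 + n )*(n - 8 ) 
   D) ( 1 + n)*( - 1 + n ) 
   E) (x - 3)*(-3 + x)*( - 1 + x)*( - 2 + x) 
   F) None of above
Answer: A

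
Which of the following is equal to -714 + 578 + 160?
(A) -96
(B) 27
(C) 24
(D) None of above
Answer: C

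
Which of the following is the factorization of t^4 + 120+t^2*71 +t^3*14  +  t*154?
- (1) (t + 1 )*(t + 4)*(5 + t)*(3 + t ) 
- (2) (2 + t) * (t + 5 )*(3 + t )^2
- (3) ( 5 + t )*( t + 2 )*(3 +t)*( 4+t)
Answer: 3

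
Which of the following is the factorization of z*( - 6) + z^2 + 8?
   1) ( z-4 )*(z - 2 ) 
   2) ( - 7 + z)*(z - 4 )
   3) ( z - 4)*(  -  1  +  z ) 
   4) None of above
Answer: 1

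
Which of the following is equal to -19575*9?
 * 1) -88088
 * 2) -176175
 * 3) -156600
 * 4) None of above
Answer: 2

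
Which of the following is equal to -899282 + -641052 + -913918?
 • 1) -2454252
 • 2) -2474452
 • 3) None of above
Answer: 1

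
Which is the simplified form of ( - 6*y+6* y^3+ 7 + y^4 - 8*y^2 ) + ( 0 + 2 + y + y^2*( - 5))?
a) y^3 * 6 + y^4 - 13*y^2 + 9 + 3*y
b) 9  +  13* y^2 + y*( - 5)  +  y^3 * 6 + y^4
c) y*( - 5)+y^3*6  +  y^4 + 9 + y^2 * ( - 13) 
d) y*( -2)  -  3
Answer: c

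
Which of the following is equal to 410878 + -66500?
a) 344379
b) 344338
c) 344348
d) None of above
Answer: d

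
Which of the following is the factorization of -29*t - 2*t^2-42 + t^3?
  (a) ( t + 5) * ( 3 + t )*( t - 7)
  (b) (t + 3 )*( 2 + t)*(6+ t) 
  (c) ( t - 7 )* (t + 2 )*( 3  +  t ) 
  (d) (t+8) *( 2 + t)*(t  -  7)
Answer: c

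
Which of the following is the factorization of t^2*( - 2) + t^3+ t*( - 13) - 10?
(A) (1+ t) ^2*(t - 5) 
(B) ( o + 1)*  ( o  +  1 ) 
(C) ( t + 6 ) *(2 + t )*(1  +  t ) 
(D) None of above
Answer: D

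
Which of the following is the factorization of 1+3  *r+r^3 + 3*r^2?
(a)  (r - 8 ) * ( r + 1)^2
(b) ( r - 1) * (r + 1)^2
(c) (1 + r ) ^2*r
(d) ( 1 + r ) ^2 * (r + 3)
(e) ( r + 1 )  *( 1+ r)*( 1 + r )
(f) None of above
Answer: e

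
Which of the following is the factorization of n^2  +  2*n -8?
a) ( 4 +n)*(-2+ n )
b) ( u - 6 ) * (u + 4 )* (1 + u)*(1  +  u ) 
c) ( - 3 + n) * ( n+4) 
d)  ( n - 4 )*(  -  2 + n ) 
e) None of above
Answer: a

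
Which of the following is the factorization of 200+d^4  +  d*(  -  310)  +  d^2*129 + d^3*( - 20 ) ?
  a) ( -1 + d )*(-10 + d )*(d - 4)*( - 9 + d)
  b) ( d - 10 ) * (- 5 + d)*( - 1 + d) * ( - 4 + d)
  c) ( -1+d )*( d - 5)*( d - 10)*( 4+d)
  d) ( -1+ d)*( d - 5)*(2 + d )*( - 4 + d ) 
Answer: b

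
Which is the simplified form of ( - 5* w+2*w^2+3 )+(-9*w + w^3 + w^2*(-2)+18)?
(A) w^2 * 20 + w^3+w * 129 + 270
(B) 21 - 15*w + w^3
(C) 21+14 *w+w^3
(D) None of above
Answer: D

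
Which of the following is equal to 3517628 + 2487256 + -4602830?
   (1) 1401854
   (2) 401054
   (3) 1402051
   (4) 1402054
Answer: 4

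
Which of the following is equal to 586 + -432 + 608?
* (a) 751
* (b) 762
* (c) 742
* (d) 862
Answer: b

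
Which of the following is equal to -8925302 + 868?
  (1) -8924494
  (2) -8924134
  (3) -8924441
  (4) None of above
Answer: 4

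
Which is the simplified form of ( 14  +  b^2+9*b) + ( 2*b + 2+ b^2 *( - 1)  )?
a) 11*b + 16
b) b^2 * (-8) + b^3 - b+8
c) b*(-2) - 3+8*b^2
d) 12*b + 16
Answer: a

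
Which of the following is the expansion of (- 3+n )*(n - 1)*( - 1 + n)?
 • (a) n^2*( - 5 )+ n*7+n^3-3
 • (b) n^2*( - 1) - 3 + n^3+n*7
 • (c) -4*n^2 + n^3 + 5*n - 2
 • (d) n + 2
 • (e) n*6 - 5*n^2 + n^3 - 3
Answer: a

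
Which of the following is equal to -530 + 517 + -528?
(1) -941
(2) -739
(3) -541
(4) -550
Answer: 3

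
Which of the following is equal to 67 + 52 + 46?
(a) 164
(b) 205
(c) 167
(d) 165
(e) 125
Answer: d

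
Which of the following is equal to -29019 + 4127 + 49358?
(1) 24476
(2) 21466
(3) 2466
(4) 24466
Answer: 4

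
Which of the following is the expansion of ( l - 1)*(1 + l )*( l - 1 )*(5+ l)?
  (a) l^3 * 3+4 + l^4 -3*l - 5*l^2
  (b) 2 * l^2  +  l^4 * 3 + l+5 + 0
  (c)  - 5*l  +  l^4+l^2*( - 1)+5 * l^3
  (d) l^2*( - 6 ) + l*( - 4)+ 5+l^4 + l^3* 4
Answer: d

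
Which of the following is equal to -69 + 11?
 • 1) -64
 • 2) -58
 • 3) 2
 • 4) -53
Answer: 2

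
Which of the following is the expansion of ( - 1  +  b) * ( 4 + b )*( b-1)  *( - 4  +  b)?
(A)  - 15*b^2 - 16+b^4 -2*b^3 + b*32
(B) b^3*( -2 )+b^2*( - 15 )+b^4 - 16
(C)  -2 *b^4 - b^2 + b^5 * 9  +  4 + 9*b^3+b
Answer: A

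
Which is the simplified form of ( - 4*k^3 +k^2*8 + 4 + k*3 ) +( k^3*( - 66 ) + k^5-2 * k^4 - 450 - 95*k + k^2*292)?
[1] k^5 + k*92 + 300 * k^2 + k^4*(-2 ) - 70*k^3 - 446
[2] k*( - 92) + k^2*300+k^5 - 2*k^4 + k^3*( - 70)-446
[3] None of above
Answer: 2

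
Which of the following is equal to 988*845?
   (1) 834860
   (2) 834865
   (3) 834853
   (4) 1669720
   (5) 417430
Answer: 1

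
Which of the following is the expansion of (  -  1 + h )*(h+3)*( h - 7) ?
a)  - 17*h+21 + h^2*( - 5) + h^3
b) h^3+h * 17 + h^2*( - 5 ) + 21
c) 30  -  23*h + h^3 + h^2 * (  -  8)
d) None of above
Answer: a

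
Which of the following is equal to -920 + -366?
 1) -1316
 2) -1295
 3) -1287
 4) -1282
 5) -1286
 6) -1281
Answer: 5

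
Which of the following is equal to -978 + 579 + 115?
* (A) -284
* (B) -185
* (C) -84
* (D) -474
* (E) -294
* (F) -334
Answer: A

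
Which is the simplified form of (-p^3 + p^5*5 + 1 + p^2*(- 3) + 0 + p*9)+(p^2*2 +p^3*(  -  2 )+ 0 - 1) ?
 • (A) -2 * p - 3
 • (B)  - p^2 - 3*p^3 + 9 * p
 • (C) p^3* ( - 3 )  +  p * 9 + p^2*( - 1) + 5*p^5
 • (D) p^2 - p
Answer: C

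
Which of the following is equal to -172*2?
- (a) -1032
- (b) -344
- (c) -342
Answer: b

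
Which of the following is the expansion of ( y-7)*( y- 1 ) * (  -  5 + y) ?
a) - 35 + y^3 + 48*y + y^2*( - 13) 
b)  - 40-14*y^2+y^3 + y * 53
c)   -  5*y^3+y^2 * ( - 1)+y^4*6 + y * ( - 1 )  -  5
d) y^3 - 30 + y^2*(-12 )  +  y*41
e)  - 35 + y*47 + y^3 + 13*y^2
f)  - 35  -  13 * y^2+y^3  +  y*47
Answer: f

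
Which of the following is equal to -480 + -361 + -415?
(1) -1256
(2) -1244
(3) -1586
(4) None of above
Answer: 1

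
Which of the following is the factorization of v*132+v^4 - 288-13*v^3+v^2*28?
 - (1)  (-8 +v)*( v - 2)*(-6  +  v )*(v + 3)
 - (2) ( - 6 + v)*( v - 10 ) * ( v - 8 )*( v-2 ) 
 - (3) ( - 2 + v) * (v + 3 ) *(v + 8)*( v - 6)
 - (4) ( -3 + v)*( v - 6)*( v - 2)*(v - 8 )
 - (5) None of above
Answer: 1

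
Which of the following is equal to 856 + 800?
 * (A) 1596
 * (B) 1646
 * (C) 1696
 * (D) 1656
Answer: D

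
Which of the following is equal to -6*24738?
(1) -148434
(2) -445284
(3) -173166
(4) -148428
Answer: 4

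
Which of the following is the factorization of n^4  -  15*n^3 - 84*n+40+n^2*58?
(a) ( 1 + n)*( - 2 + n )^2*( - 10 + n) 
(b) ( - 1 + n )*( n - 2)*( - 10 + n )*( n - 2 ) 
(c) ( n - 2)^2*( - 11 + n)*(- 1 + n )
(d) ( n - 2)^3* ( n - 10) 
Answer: b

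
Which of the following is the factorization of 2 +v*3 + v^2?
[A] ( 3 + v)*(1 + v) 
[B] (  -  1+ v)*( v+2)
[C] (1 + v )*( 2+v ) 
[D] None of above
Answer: C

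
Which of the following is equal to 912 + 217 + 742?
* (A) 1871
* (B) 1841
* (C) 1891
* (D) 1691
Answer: A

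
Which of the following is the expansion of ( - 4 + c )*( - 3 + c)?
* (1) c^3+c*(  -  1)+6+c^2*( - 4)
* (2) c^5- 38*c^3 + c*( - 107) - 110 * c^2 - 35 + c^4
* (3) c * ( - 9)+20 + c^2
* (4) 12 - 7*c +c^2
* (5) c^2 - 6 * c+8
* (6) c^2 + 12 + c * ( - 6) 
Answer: 4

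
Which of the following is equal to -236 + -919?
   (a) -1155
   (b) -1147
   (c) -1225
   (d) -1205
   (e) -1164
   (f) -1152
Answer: a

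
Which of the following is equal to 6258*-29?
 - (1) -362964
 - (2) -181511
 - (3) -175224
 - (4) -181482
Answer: 4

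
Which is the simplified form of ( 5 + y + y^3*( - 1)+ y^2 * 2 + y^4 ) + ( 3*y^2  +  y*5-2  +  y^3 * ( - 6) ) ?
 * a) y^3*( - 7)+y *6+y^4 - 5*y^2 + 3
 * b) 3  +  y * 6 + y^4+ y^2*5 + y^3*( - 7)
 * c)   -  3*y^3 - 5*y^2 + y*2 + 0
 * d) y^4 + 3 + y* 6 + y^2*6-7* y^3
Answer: b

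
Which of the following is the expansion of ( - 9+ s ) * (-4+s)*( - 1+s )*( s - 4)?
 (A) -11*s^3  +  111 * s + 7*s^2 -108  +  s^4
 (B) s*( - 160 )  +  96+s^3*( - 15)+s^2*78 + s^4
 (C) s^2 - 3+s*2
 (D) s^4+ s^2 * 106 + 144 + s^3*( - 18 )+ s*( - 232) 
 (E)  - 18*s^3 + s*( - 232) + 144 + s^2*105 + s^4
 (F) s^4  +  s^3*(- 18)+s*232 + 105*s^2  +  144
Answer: E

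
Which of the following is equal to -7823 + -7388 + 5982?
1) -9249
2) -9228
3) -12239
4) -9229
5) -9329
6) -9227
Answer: 4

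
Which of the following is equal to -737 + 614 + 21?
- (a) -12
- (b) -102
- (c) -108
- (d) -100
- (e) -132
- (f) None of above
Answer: b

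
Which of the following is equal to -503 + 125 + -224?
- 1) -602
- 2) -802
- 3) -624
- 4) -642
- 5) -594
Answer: 1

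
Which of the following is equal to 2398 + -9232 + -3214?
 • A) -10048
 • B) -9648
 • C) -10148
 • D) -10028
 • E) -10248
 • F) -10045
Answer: A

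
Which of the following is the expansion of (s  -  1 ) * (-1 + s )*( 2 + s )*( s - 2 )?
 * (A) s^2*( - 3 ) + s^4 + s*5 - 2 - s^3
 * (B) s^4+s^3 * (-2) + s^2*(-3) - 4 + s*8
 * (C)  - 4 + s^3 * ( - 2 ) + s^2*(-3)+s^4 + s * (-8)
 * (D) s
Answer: B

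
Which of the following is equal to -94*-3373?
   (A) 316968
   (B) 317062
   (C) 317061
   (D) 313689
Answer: B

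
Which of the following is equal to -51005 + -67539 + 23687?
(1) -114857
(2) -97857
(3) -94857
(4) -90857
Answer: 3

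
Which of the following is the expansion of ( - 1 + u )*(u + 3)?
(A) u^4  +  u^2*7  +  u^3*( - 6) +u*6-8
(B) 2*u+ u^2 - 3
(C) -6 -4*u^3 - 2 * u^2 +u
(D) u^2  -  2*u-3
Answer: B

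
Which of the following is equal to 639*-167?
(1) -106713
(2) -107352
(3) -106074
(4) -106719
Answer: 1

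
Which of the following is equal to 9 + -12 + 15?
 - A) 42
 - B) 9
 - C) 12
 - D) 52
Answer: C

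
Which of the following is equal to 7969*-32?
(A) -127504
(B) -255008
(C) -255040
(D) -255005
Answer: B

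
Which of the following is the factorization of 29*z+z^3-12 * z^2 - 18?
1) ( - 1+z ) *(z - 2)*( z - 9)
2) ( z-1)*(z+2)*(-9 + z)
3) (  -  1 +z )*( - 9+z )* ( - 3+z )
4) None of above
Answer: 1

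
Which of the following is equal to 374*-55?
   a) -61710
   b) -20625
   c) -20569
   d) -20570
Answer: d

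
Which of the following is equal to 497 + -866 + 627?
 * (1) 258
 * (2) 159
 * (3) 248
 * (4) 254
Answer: 1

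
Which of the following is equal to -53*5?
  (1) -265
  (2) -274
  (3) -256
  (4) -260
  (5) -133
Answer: 1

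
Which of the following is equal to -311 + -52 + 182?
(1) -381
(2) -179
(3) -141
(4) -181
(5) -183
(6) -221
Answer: 4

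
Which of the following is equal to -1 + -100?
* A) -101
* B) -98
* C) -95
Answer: A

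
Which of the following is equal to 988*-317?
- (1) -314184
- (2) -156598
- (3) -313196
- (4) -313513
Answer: 3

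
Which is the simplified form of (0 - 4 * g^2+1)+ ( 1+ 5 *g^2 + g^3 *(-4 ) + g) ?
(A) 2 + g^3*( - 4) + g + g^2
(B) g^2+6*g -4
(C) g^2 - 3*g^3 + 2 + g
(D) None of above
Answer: A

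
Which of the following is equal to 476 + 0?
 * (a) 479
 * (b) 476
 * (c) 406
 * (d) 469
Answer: b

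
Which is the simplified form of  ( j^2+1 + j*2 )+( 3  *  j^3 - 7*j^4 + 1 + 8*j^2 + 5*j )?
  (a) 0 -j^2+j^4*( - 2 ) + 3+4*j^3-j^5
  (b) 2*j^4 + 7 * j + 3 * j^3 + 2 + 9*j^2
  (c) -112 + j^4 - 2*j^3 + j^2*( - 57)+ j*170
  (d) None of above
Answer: d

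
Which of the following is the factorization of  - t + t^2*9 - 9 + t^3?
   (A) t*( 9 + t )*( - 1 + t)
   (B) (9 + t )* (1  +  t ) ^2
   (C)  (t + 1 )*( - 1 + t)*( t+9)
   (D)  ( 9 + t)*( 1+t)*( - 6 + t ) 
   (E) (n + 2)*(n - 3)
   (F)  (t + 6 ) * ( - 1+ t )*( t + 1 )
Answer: C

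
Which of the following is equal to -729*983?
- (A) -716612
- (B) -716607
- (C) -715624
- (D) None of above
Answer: B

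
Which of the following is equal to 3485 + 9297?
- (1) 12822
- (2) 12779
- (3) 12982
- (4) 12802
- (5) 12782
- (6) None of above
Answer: 5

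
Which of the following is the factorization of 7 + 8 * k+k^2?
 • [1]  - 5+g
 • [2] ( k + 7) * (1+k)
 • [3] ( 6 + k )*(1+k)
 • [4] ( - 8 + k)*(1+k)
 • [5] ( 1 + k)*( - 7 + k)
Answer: 2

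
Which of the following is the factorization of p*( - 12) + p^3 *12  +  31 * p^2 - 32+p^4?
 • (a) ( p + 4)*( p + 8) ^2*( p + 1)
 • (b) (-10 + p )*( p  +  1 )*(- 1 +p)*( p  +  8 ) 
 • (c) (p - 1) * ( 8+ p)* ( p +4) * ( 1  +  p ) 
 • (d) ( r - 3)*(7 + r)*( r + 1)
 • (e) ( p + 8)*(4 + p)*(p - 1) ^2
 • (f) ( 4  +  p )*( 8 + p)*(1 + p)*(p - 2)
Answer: c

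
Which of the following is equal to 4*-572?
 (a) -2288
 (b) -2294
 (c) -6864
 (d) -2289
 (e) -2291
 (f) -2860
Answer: a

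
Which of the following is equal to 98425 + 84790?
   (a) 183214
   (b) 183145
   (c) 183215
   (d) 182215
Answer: c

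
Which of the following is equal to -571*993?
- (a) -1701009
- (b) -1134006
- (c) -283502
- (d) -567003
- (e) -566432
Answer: d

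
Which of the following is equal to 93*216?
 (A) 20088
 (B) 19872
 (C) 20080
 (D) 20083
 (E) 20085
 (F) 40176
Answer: A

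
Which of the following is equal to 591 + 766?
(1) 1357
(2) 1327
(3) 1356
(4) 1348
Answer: 1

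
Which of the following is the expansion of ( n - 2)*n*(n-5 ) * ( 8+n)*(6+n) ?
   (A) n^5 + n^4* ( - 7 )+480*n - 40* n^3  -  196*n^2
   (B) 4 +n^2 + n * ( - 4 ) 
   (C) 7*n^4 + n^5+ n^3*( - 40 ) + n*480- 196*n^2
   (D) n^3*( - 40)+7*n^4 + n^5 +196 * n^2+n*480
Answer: C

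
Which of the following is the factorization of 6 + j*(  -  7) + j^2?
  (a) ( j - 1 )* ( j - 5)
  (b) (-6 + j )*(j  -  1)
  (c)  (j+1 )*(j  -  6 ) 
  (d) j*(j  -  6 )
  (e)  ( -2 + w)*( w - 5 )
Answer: b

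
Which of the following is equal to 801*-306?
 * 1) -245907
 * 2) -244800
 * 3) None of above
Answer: 3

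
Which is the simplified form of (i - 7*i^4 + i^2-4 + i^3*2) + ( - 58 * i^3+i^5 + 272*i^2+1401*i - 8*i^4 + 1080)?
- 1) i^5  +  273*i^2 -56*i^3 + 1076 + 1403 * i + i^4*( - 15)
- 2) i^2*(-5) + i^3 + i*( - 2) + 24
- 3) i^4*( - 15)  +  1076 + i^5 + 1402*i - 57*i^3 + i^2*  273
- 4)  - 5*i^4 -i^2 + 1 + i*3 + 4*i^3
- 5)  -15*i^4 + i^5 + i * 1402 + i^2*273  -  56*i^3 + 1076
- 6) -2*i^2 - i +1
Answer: 5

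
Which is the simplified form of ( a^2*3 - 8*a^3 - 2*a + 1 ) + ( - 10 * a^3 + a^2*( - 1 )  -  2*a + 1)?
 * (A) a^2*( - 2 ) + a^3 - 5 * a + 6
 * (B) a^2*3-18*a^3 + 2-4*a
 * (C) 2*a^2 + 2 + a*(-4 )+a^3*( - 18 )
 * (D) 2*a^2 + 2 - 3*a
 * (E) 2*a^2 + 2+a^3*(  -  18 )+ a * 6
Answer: C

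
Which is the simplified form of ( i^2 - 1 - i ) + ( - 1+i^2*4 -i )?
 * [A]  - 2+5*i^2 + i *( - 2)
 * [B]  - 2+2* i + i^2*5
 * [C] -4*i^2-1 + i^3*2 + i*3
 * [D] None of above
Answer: A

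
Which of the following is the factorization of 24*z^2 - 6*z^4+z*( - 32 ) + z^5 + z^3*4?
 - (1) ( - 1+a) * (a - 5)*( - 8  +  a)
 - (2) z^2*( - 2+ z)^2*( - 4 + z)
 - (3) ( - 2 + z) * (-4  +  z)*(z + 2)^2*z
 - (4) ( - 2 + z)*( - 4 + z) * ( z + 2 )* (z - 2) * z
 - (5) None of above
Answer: 4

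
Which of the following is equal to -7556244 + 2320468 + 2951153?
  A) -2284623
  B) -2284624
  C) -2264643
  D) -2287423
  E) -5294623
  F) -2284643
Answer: A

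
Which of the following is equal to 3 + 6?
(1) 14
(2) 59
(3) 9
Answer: 3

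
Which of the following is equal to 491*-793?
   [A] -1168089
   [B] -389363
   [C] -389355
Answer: B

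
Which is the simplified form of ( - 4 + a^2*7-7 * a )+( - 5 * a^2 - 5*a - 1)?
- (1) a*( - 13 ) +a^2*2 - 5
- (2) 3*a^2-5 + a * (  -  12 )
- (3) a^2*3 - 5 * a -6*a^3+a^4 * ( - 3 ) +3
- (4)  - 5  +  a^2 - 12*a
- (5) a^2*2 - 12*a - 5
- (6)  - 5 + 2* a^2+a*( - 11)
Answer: 5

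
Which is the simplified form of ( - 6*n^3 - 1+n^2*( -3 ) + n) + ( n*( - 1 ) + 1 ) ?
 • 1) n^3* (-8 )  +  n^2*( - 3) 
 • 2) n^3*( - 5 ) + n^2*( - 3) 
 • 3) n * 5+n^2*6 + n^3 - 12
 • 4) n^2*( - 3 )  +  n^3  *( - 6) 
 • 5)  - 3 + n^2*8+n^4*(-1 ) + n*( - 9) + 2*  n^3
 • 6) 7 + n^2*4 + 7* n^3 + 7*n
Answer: 4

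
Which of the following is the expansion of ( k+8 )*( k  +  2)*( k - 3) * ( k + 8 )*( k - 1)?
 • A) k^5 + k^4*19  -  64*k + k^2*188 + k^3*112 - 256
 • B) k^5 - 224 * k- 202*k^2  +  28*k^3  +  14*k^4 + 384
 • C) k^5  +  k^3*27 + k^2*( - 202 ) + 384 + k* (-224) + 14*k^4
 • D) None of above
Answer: C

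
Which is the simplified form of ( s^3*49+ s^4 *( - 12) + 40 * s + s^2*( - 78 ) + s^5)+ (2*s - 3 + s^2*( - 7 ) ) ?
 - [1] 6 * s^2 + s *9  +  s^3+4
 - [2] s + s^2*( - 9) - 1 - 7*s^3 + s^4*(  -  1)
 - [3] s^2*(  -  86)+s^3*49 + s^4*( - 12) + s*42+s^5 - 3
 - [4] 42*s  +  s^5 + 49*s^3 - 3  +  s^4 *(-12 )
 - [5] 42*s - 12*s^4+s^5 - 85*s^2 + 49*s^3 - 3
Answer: 5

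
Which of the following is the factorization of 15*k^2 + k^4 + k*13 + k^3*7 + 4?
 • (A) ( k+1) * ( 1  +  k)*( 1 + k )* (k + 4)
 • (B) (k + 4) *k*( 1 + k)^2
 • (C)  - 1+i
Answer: A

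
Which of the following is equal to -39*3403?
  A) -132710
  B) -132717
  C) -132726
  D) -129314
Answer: B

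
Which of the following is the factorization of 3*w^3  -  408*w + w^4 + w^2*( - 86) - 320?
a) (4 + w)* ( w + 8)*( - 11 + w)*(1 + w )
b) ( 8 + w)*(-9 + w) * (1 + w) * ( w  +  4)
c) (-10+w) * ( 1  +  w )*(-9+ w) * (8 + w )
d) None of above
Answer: d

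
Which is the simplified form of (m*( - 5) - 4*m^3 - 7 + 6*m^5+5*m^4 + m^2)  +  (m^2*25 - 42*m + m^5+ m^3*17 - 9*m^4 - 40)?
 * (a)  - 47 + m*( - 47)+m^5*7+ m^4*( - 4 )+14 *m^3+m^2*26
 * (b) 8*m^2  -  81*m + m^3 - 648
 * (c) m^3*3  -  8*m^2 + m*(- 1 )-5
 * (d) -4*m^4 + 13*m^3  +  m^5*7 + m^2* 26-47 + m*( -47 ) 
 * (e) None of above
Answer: d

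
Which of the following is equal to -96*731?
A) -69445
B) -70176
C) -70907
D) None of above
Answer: B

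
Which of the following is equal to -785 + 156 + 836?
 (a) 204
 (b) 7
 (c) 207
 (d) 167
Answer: c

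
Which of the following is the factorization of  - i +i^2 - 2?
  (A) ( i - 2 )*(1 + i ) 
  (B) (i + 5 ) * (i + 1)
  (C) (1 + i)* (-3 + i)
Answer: A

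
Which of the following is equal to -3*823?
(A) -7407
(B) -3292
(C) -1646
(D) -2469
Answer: D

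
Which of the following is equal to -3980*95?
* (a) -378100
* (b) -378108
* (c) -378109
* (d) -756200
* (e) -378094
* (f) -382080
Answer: a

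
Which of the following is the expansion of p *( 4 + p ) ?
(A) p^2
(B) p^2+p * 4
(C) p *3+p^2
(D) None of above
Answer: B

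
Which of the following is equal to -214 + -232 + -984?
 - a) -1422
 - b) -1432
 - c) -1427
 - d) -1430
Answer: d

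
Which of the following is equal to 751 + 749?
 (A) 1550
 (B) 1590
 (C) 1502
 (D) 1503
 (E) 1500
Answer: E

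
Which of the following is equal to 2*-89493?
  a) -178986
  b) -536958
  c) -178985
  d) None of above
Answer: a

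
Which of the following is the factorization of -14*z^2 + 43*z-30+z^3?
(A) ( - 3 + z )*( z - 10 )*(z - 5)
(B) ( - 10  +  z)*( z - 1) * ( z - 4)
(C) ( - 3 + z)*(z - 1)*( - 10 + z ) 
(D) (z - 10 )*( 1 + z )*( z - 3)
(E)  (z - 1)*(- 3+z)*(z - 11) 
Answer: C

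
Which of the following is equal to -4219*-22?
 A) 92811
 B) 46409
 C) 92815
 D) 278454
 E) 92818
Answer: E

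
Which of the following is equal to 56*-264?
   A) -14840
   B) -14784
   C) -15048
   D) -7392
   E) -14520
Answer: B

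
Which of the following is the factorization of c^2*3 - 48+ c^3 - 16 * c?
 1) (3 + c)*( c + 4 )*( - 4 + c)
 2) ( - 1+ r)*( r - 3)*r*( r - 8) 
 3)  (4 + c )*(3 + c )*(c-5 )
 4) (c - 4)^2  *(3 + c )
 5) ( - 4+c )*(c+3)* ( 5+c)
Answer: 1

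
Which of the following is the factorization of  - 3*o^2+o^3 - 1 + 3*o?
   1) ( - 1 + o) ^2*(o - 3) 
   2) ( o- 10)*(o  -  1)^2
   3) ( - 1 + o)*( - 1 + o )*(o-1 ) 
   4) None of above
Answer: 3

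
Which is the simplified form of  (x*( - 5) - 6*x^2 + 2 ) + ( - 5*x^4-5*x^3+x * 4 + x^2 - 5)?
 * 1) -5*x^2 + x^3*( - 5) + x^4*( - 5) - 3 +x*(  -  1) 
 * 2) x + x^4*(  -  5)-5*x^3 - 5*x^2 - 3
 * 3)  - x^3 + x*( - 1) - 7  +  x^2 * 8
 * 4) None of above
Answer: 1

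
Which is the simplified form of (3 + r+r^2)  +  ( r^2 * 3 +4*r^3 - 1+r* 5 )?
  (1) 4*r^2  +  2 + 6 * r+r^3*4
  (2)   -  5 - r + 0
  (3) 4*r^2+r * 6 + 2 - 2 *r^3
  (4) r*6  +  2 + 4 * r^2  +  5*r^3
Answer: 1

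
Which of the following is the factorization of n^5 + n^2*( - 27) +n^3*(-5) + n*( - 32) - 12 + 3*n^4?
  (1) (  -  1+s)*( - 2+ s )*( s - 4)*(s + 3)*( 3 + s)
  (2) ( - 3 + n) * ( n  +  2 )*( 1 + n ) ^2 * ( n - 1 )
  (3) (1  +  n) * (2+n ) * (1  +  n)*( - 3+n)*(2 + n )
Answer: 3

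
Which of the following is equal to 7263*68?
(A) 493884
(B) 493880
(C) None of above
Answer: A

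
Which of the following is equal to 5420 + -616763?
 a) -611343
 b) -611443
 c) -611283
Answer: a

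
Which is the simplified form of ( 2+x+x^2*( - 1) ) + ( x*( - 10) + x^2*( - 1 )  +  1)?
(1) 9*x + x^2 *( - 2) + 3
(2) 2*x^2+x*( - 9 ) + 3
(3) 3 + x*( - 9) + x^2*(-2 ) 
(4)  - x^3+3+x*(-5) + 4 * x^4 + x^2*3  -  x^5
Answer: 3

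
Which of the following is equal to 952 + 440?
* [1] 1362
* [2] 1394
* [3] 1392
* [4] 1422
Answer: 3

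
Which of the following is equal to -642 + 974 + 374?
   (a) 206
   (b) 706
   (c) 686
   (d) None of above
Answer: b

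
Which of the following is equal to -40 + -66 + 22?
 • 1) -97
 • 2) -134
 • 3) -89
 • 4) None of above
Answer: 4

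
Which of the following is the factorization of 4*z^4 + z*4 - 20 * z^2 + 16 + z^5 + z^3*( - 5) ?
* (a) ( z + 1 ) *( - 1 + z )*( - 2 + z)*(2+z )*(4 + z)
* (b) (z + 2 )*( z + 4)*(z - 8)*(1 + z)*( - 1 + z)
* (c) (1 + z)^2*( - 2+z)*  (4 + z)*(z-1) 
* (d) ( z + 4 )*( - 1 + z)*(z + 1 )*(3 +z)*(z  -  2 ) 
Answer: a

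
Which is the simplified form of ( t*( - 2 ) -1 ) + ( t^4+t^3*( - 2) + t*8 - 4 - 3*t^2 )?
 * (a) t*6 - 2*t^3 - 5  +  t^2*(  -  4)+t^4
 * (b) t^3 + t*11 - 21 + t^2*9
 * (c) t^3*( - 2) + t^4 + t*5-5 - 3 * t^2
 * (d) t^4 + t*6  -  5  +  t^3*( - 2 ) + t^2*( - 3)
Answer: d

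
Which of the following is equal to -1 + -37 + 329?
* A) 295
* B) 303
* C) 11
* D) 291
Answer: D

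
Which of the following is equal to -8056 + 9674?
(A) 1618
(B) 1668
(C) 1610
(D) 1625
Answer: A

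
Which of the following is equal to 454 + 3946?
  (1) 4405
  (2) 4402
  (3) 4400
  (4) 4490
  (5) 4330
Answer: 3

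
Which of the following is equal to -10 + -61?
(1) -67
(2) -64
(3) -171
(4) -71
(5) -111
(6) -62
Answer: 4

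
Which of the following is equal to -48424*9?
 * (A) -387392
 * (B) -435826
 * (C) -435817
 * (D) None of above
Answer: D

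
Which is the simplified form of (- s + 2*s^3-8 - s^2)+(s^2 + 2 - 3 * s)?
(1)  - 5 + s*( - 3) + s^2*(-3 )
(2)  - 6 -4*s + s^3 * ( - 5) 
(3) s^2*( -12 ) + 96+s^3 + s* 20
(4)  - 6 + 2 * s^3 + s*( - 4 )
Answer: 4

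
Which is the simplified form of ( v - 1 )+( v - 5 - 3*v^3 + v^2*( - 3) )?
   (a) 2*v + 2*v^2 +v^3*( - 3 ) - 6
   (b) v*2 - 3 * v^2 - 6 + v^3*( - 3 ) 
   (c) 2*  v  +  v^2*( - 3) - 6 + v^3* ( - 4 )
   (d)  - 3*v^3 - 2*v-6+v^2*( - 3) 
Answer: b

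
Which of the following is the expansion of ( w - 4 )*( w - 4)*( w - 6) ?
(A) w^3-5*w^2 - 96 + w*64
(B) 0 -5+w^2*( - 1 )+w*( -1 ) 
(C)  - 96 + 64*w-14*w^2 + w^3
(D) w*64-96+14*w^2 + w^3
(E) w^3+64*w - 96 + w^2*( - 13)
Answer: C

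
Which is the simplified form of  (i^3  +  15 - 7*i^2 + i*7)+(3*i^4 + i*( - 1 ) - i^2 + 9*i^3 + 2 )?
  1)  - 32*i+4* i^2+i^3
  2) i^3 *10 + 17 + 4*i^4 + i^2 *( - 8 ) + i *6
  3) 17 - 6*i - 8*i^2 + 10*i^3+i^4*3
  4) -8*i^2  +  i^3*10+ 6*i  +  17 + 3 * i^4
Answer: 4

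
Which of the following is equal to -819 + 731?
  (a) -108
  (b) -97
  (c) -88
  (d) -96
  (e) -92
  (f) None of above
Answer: c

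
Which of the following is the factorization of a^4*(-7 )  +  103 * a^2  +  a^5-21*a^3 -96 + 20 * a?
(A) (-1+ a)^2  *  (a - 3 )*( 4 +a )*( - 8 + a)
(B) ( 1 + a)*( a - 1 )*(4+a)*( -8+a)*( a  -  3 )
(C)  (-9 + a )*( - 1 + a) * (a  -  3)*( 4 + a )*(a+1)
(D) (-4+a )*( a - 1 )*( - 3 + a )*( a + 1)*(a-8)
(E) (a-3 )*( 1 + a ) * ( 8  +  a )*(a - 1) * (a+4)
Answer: B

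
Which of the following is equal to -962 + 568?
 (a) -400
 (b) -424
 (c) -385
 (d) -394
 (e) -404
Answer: d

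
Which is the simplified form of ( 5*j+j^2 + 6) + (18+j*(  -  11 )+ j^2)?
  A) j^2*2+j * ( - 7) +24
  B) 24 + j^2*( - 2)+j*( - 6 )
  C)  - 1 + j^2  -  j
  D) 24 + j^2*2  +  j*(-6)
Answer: D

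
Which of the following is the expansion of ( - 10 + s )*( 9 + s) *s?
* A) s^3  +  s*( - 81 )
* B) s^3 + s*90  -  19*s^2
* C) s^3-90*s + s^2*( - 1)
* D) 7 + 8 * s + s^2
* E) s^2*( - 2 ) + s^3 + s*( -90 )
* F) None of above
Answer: C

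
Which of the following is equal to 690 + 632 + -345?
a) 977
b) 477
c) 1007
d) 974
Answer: a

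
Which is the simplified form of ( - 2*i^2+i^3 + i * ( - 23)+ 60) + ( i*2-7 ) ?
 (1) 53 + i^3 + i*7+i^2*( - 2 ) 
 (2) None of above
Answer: 2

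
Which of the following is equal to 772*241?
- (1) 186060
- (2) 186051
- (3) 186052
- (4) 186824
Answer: 3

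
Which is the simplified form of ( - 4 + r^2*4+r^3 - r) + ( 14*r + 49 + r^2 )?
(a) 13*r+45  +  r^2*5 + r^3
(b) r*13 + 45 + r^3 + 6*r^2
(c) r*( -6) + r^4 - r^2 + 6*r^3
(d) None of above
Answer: a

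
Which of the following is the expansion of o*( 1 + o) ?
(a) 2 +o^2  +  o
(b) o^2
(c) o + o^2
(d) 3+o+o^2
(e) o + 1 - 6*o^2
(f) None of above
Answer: c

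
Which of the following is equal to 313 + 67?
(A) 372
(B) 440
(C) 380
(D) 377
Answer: C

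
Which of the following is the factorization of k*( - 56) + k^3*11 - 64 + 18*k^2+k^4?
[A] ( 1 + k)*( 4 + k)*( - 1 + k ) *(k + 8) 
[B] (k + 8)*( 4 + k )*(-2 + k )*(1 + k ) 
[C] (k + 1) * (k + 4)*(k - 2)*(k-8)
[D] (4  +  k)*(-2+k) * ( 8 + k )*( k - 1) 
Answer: B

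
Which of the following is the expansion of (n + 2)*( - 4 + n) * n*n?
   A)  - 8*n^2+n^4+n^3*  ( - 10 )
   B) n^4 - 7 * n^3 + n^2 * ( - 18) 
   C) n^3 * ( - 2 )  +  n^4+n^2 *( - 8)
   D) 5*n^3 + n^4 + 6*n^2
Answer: C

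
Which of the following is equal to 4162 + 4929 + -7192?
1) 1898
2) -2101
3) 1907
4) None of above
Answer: 4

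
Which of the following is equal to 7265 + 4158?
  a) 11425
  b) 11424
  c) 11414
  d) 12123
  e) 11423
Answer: e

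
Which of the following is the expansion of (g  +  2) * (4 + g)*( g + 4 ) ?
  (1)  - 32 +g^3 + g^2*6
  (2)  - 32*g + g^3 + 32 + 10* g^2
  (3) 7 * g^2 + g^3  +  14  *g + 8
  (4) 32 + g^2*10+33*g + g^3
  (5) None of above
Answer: 5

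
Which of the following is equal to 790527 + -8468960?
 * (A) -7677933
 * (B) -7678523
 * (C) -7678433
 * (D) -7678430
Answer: C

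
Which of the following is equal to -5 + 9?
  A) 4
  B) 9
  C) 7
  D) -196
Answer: A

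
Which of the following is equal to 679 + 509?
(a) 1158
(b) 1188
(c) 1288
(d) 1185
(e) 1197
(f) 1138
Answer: b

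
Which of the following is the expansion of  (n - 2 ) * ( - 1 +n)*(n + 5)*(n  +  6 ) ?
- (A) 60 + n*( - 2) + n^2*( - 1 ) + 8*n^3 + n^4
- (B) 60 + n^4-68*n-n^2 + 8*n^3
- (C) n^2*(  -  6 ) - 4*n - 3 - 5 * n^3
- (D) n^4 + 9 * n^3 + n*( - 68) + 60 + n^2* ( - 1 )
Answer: B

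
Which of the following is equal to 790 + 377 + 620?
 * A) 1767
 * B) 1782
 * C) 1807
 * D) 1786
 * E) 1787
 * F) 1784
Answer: E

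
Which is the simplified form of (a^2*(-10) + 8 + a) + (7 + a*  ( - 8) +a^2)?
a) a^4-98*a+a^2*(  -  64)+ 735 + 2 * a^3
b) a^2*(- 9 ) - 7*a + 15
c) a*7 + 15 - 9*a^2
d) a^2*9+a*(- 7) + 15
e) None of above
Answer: b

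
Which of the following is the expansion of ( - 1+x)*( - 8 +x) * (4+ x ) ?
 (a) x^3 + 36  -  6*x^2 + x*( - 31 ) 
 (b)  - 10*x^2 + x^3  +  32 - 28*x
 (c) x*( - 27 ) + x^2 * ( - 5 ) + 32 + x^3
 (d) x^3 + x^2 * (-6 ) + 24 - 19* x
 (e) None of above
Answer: e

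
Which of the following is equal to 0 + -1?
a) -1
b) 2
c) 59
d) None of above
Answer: a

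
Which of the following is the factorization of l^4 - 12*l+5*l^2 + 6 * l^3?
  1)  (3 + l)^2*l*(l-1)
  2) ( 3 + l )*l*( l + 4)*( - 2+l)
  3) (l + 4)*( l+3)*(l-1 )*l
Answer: 3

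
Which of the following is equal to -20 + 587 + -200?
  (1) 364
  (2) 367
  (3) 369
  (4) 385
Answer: 2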